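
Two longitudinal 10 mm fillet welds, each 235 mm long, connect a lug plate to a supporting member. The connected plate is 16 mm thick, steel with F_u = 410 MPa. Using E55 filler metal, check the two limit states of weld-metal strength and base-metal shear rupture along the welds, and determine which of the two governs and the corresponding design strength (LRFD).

E55XX → F_EXX = 550 MPa.
t_e = 0.707 × 10 = 7.07 mm; L = 470 mm.
Weld metal: φR_n = 0.75 × 0.6 × 550 × 7.07 × 470 × 10⁻³ = 822.4 kN.
Base metal (shear rupture): φR_n = 0.75 × 0.6 × 410 × 16 × 470 × 10⁻³ = 1387 kN.
Governing: weld metal.

φR_n ≈ 822 kN (weld metal governs)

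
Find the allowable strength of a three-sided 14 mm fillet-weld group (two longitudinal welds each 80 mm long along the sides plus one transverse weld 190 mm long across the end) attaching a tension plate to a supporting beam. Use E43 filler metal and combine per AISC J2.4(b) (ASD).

E43XX → F_EXX = 430 MPa.
t_e = 0.707 × 14 = 9.898 mm.
R_nwl = 0.6 × 430 × 9.898 × 160 × 10⁻³ = 408.6 kN (longitudinal, 2 welds).
R_nwt = 0.6 × 430 × 9.898 × 190 × 10⁻³ = 485.2 kN (transverse, base value).
(i) R_nwl + R_nwt = 893.8 kN; (ii) 0.85 R_nwl + 1.5 R_nwt = 1075 kN.
R_n = max = 1075 kN [governs: (ii)]; R_n/Ω = 537.6 kN.

R_n/Ω ≈ 538 kN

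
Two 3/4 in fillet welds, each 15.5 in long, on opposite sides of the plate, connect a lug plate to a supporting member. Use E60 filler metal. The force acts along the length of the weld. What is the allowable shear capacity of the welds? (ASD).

R_n/Ω ≈ 296 kip

E60XX → F_EXX = 60 ksi.
Effective throat t_e = 0.707 × 0.75 = 0.5302 in.
Total length L = 31 in; A_we = 0.5302 × 31 = 16.44 in².
F_nw = 0.6 F_EXX = 0.6 × 60 = 36 ksi.
R_n = 36 × 16.44 = 591.8 kip; R_n/Ω = 591.8/2.0 = 295.9 kip.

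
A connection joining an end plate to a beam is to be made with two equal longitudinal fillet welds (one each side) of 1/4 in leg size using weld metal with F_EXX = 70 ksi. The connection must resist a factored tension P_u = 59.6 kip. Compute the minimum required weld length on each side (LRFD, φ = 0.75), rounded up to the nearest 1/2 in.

L = 5.5 in on each side

Throat t_e = 0.707 × 0.25 = 0.1767 in.
φr_n = 0.75 × 0.6 × 70 × 0.1767 = 5.568 kip/in.
L_req = P_u / φr_n = 59.6 / 5.568 = 10.7 in total.
Per side: 10.7 / 2 = 5.352 in.
Round up → use L = 5.5 in on each side.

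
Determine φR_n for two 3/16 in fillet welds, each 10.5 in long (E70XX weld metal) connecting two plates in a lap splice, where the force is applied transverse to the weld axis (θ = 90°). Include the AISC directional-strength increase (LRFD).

E70XX → F_EXX = 70 ksi.
t_e = 0.707 × 0.1875 = 0.1326 in; A_we = 0.1326 × 21 = 2.784 in².
Directional factor: 1.0 + 0.5 sin^1.5(90°) = 1.5.
F_nw = 0.6 × 70 × 1.5 = 63 ksi.
φR_n = 0.75 × 63 × 2.784 = 131.5 kips.

φR_n ≈ 132 kips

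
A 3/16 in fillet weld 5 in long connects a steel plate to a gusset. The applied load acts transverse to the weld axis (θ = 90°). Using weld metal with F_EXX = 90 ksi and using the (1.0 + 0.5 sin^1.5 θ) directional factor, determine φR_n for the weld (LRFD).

φR_n ≈ 40.3 kips

t_e = 0.707 × 0.1875 = 0.1326 in; A_we = 0.1326 × 5 = 0.6628 in².
Directional factor: 1.0 + 0.5 sin^1.5(90°) = 1.5.
F_nw = 0.6 × 90 × 1.5 = 81 ksi.
φR_n = 0.75 × 81 × 0.6628 = 40.27 kips.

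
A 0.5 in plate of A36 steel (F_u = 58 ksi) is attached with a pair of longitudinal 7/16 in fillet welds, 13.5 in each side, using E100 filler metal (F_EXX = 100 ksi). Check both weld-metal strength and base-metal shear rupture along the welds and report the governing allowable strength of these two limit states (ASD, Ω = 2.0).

R_n/Ω ≈ 235 kips (base-metal shear rupture governs)

t_e = 0.707 × 0.4375 = 0.3093 in; L = 27 in.
Weld metal: R_n/Ω = (1/2.0) × 0.6 × 100 × 0.3093 × 27 = 250.5 kips.
Base metal (shear rupture): R_n/Ω = (1/2.0) × 0.6 × 58 × 0.5 × 27 = 234.9 kips.
Governing: base-metal shear rupture.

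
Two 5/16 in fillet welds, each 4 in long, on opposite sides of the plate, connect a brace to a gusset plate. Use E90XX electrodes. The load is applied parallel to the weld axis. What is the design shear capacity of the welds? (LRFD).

E90XX → F_EXX = 90 ksi.
Effective throat t_e = 0.707 × 0.3125 = 0.2209 in.
Total length L = 8 in; A_we = 0.2209 × 8 = 1.767 in².
F_nw = 0.6 F_EXX = 0.6 × 90 = 54 ksi.
φR_n = 0.75 × 54 × 1.767 = 71.58 kips.

φR_n ≈ 71.6 kips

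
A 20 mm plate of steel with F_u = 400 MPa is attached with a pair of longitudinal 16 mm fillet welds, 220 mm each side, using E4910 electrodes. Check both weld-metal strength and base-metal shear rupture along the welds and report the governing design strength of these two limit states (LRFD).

φR_n ≈ 1100 kN (weld metal governs)

E49XX → F_EXX = 490 MPa.
t_e = 0.707 × 16 = 11.31 mm; L = 440 mm.
Weld metal: φR_n = 0.75 × 0.6 × 490 × 11.31 × 440 × 10⁻³ = 1097 kN.
Base metal (shear rupture): φR_n = 0.75 × 0.6 × 400 × 20 × 440 × 10⁻³ = 1584 kN.
Governing: weld metal.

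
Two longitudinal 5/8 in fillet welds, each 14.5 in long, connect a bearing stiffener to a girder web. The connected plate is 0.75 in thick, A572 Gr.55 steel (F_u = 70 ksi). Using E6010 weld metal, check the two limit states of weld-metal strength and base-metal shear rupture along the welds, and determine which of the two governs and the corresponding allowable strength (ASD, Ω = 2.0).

E60XX → F_EXX = 60 ksi.
t_e = 0.707 × 0.625 = 0.4419 in; L = 29 in.
Weld metal: R_n/Ω = (1/2.0) × 0.6 × 60 × 0.4419 × 29 = 230.7 kip.
Base metal (shear rupture): R_n/Ω = (1/2.0) × 0.6 × 70 × 0.75 × 29 = 456.8 kip.
Governing: weld metal.

R_n/Ω ≈ 231 kip (weld metal governs)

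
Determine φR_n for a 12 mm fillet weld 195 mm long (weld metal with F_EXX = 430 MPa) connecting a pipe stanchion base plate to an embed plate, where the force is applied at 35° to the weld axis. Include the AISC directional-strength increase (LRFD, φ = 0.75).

φR_n ≈ 390 kN

t_e = 0.707 × 12 = 8.484 mm; A_we = 8.484 × 195 = 1654 mm².
Directional factor: 1.0 + 0.5 sin^1.5(35°) = 1.217.
F_nw = 0.6 × 430 × 1.217 = 314 MPa.
φR_n = 0.75 × 314 × 1654 × 10⁻³ = 389.7 kN.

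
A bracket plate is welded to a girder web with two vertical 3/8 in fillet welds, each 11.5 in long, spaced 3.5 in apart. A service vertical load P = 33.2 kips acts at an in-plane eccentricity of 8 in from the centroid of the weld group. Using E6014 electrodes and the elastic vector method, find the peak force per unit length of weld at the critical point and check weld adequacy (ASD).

E60XX → F_EXX = 60 ksi.
Total weld length L_w = 23 in. Treat welds as unit-width lines.
Polar moment about centroid: J = 2[d³/12 + d(b/2)²] = 2[11.5³/12 + 11.5×1.75²] = 323.9 in³.
Direct shear f_v = P/L_w = 33.2 / 23 = 1.443 kip/in (vertical).
Torsion M = P·e = 33.2 × 8 = 265.6 kip·in.
Critical point at (x, y) = (1.75, 5.75) from centroid. f_tx = M·y/J = 4.715 kip/in; f_ty = M·x/J = 1.435 kip/in.
Resultant f_max = √[f_tx² + (f_v + f_ty)²] = √[4.715² + (1.443 + 1.435)²] = 5.524 kip/in.
Capacity per unit length: r_n/Ω = (1/2.0) × 0.6 × 60 × (0.707 × 0.375) = 4.772 kip/in.
5.524 > 4.772 → NOT adequate.

f_max ≈ 5.52 kip/in; NOT adequate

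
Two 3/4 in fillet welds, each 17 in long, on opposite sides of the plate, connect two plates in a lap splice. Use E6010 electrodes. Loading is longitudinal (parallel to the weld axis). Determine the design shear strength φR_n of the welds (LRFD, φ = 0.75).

φR_n ≈ 487 kip

E60XX → F_EXX = 60 ksi.
Effective throat t_e = 0.707 × 0.75 = 0.5302 in.
Total length L = 34 in; A_we = 0.5302 × 34 = 18.03 in².
F_nw = 0.6 F_EXX = 0.6 × 60 = 36 ksi.
φR_n = 0.75 × 36 × 18.03 = 486.8 kip.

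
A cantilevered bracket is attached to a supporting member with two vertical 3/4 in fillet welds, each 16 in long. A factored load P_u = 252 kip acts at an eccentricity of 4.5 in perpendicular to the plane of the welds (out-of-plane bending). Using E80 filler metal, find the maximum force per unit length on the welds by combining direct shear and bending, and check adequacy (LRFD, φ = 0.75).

E80XX → F_EXX = 80 ksi.
L_w = 2 × 16 = 32 in; section modulus (unit throat) S = 2 × L²/6 = 85.33 in².
Direct shear f_v = P/L_w = 252/32 = 7.875 kip/in.
Moment M = P × e = 252 × 4.5 = 1134 kip·in; bending f_b = M/S = 13.29 kip/in.
f_max = √(f_v² + f_b²) = √(7.875² + 13.29²) = 15.45 kip/in.
φr_n = 0.75 × 0.6 × 80 × (0.707 × 0.75) = 19.09 kip/in → adequate.

f_max ≈ 15.4 kip/in; adequate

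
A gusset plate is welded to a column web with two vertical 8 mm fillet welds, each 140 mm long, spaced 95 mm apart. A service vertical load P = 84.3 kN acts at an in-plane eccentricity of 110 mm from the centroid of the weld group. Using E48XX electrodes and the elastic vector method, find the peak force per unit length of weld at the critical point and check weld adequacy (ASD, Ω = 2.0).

f_max ≈ 924 N/mm; NOT adequate

E48XX → F_EXX = 480 MPa.
Total weld length L_w = 280 mm. Treat welds as unit-width lines.
Polar moment about centroid: J = 2[d³/12 + d(b/2)²] = 2[140³/12 + 140×47.5²] = 1089000 mm³.
Direct shear f_v = P/L_w = 84.3×10³ / 280 = 301.1 N/mm (vertical).
Torsion M = P·e = 84.3×10³ × 110 = 9273000 N·mm.
Critical point at (x, y) = (47.5, 70) from centroid. f_tx = M·y/J = 596 N/mm; f_ty = M·x/J = 404.4 N/mm.
Resultant f_max = √[f_tx² + (f_v + f_ty)²] = √[596² + (301.1 + 404.4)²] = 923.6 N/mm.
Capacity per unit length: r_n/Ω = (1/2.0) × 0.6 × 480 × (0.707 × 8) = 814.5 N/mm.
923.6 > 814.5 → NOT adequate.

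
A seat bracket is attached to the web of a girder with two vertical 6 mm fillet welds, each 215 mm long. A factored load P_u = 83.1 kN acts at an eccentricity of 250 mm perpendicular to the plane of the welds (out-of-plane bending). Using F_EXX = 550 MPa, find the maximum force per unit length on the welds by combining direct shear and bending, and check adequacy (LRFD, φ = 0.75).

L_w = 2 × 215 = 430 mm; section modulus (unit throat) S = 2 × L²/6 = 15410 mm².
Direct shear f_v = P/L_w = 83.1×10³/430 = 193.3 N/mm.
Moment M = P × e = 83.1×10³ × 250 = 20775000 N·mm; bending f_b = M/S = 1348 N/mm.
f_max = √(f_v² + f_b²) = √(193.3² + 1348²) = 1362 N/mm.
φr_n = 0.75 × 0.6 × 550 × (0.707 × 6) = 1050 N/mm → NOT adequate.

f_max ≈ 1360 N/mm; NOT adequate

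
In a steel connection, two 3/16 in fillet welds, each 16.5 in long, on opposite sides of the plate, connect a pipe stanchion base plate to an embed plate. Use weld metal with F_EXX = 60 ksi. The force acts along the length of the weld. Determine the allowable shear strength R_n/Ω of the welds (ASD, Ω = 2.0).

R_n/Ω ≈ 78.7 kips

Effective throat t_e = 0.707 × 0.1875 = 0.1326 in.
Total length L = 33 in; A_we = 0.1326 × 33 = 4.375 in².
F_nw = 0.6 F_EXX = 0.6 × 60 = 36 ksi.
R_n = 36 × 4.375 = 157.5 kips; R_n/Ω = 157.5/2.0 = 78.74 kips.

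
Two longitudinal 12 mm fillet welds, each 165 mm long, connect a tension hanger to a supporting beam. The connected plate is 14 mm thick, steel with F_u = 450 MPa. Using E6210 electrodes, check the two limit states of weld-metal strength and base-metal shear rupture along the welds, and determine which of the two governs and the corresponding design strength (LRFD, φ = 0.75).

φR_n ≈ 781 kN (weld metal governs)

E62XX → F_EXX = 620 MPa.
t_e = 0.707 × 12 = 8.484 mm; L = 330 mm.
Weld metal: φR_n = 0.75 × 0.6 × 620 × 8.484 × 330 × 10⁻³ = 781.1 kN.
Base metal (shear rupture): φR_n = 0.75 × 0.6 × 450 × 14 × 330 × 10⁻³ = 935.6 kN.
Governing: weld metal.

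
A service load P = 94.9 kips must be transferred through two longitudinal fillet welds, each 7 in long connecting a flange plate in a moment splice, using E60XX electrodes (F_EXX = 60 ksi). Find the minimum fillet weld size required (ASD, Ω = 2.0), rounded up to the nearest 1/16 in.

w = 9/16 in

Total weld length L = 14 in.
Required throat t_e = P × Ω / (0.6 F_EXX × L) = 94.9 × 2.0 / (0.6 × 60 × 14) = 0.3766 in.
Required leg w = t_e / 0.707 = 0.5327 in → use 9/16 in.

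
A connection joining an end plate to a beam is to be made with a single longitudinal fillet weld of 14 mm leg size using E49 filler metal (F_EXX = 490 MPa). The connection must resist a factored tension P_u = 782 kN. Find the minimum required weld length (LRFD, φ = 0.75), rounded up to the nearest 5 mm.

Throat t_e = 0.707 × 14 = 9.898 mm.
φr_n = 0.75 × 0.6 × 490 × 9.898 × 10⁻³ = 2.183 kN/mm.
L_req = P_u / φr_n = 782 / 2.183 = 358.3 mm total.
Round up → use L = 360 mm.

L = 360 mm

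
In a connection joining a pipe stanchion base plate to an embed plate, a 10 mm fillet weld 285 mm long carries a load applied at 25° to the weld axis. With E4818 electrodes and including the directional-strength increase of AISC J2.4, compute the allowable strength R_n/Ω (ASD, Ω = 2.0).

R_n/Ω ≈ 330 kN

E48XX → F_EXX = 480 MPa.
t_e = 0.707 × 10 = 7.07 mm; A_we = 7.07 × 285 = 2015 mm².
Directional factor: 1.0 + 0.5 sin^1.5(25°) = 1.137.
F_nw = 0.6 × 480 × 1.137 = 327.6 MPa.
R_n/Ω = (327.6 × 2015) / 2.0 × 10⁻³ = 330 kN.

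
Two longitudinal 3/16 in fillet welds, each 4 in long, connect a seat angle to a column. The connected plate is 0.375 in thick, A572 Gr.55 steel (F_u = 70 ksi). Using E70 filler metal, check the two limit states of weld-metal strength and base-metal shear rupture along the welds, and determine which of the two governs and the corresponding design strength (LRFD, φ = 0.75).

E70XX → F_EXX = 70 ksi.
t_e = 0.707 × 0.1875 = 0.1326 in; L = 8 in.
Weld metal: φR_n = 0.75 × 0.6 × 70 × 0.1326 × 8 = 33.41 kip.
Base metal (shear rupture): φR_n = 0.75 × 0.6 × 70 × 0.375 × 8 = 94.5 kip.
Governing: weld metal.

φR_n ≈ 33.4 kip (weld metal governs)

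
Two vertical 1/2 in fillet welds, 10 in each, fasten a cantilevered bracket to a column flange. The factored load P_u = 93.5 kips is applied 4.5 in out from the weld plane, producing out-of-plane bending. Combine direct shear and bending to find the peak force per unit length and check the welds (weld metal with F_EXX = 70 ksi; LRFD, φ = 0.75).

f_max ≈ 13.5 kip/in; NOT adequate

L_w = 2 × 10 = 20 in; section modulus (unit throat) S = 2 × L²/6 = 33.33 in².
Direct shear f_v = P/L_w = 93.5/20 = 4.675 kip/in.
Moment M = P × e = 93.5 × 4.5 = 420.75 kip·in; bending f_b = M/S = 12.62 kip/in.
f_max = √(f_v² + f_b²) = √(4.675² + 12.62²) = 13.46 kip/in.
φr_n = 0.75 × 0.6 × 70 × (0.707 × 0.5) = 11.14 kip/in → NOT adequate.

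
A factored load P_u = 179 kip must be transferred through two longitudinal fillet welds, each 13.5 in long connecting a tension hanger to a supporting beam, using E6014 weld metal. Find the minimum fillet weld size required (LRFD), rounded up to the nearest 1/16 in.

w = 3/8 in

E60XX → F_EXX = 60 ksi.
Total weld length L = 27 in.
Required throat t_e = P_u / (φ × 0.6 F_EXX × L) = 179 / (0.75 × 0.6 × 60 × 27) = 0.2455 in.
Required leg w = t_e / 0.707 = 0.3473 in → use 3/8 in.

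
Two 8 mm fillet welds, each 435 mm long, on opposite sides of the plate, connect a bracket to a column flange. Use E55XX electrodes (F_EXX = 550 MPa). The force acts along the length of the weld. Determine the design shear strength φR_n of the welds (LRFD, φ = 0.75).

φR_n ≈ 1220 kN

Effective throat t_e = 0.707 × 8 = 5.656 mm.
Total length L = 870 mm; A_we = 5.656 × 870 = 4921 mm².
F_nw = 0.6 F_EXX = 0.6 × 550 = 330 MPa.
φR_n = 0.75 × 330 × 4921 × 10⁻³ = 1218 kN.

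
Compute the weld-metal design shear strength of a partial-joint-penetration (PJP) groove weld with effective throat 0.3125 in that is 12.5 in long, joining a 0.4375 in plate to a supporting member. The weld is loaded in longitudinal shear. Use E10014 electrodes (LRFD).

φR_n ≈ 176 kip

E100XX → F_EXX = 100 ksi.
Effective throat (given) t_e = 0.3125 in.
A_we = 0.3125 × 12.5 = 3.906 in².
F_nw = 0.6 F_EXX = 60 ksi.
φR_n = 0.75 × 60 × 3.906 = 175.8 kip.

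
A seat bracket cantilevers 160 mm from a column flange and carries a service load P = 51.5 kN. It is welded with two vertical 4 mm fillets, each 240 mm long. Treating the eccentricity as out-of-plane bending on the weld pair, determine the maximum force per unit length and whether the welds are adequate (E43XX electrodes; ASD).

E43XX → F_EXX = 430 MPa.
L_w = 2 × 240 = 480 mm; section modulus (unit throat) S = 2 × L²/6 = 19200 mm².
Direct shear f_v = P/L_w = 51.5×10³/480 = 107.3 N/mm.
Moment M = P × e = 51.5×10³ × 160 = 8240000 N·mm; bending f_b = M/S = 429.2 N/mm.
f_max = √(f_v² + f_b²) = √(107.3² + 429.2²) = 442.4 N/mm.
r_n/Ω = (1/2.0) × 0.6 × 430 × (0.707 × 4) = 364.8 N/mm → NOT adequate.

f_max ≈ 442 N/mm; NOT adequate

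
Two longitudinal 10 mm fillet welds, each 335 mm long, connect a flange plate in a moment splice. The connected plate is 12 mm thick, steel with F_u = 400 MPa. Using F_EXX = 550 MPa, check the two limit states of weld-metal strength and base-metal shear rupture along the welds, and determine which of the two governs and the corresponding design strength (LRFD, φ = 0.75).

φR_n ≈ 1170 kN (weld metal governs)

t_e = 0.707 × 10 = 7.07 mm; L = 670 mm.
Weld metal: φR_n = 0.75 × 0.6 × 550 × 7.07 × 670 × 10⁻³ = 1172 kN.
Base metal (shear rupture): φR_n = 0.75 × 0.6 × 400 × 12 × 670 × 10⁻³ = 1447 kN.
Governing: weld metal.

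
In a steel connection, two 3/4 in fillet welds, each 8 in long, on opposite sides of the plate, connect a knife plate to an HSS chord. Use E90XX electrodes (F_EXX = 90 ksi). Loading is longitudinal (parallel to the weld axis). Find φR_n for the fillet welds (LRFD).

φR_n ≈ 344 kip

Effective throat t_e = 0.707 × 0.75 = 0.5302 in.
Total length L = 16 in; A_we = 0.5302 × 16 = 8.484 in².
F_nw = 0.6 F_EXX = 0.6 × 90 = 54 ksi.
φR_n = 0.75 × 54 × 8.484 = 343.6 kip.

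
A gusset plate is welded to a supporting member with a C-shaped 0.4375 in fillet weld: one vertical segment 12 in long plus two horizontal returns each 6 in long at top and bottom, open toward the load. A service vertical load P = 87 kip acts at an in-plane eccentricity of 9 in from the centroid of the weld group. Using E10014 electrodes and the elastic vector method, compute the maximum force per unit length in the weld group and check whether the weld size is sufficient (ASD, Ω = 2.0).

f_max ≈ 11.4 kip/in; NOT adequate

E100XX → F_EXX = 100 ksi.
Total weld length L_w = 24 in. Treat welds as unit-width lines.
Centroid: x̄ = 2×6×3 / 24 = 1.5 in from the vertical weld.
Polar moment about centroid: J = I_x + I_y = [12³/12 + 2×6×6²] + [12×1.5² + 2(6³/12 + 6×1.5²)] = 666 in³.
Direct shear f_v = P/L_w = 87 / 24 = 3.625 kip/in (vertical).
Torsion M = P·e = 87 × 9 = 783 kip·in.
Critical point at (x, y) = (4.5, 6) from centroid. f_tx = M·y/J = 7.054 kip/in; f_ty = M·x/J = 5.291 kip/in.
Resultant f_max = √[f_tx² + (f_v + f_ty)²] = √[7.054² + (3.625 + 5.291)²] = 11.37 kip/in.
Capacity per unit length: r_n/Ω = (1/2.0) × 0.6 × 100 × (0.707 × 0.4375) = 9.279 kip/in.
11.37 > 9.279 → NOT adequate.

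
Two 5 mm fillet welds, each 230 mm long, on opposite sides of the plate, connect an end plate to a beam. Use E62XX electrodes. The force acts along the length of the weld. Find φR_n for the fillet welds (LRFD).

E62XX → F_EXX = 620 MPa.
Effective throat t_e = 0.707 × 5 = 3.535 mm.
Total length L = 460 mm; A_we = 3.535 × 460 = 1626 mm².
F_nw = 0.6 F_EXX = 0.6 × 620 = 372 MPa.
φR_n = 0.75 × 372 × 1626 × 10⁻³ = 453.7 kN.

φR_n ≈ 454 kN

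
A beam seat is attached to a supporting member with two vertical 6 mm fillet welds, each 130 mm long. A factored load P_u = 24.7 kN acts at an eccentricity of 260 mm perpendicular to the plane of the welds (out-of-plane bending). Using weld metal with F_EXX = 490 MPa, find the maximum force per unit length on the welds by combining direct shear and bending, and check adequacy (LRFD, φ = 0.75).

f_max ≈ 1140 N/mm; NOT adequate

L_w = 2 × 130 = 260 mm; section modulus (unit throat) S = 2 × L²/6 = 5633 mm².
Direct shear f_v = P/L_w = 24.7×10³/260 = 95 N/mm.
Moment M = P × e = 24.7×10³ × 260 = 6422000 N·mm; bending f_b = M/S = 1140 N/mm.
f_max = √(f_v² + f_b²) = √(95² + 1140²) = 1144 N/mm.
φr_n = 0.75 × 0.6 × 490 × (0.707 × 6) = 935.4 N/mm → NOT adequate.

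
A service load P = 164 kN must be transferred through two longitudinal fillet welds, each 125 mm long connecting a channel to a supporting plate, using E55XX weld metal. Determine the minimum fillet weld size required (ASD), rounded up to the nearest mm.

E55XX → F_EXX = 550 MPa.
Total weld length L = 250 mm.
Required throat t_e = P × Ω / (0.6 F_EXX × L) = 164 × 2.0 / (0.6 × 550 × 250 × 10⁻³) = 3.976 mm.
Required leg w = t_e / 0.707 = 5.623 mm → use 6 mm.

w = 6 mm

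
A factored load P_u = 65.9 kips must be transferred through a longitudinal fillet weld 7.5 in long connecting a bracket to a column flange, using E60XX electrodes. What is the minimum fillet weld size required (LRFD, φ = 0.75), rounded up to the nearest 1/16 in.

E60XX → F_EXX = 60 ksi.
Total weld length L = 7.5 in.
Required throat t_e = P_u / (φ × 0.6 F_EXX × L) = 65.9 / (0.75 × 0.6 × 60 × 7.5) = 0.3254 in.
Required leg w = t_e / 0.707 = 0.4603 in → use 1/2 in.

w = 1/2 in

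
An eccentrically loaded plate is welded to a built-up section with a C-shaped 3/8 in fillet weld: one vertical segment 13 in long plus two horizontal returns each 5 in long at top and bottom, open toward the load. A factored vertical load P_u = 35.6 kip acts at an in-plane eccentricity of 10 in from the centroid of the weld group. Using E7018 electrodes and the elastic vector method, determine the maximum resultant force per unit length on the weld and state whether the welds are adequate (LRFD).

E70XX → F_EXX = 70 ksi.
Total weld length L_w = 23 in. Treat welds as unit-width lines.
Centroid: x̄ = 2×5×2.5 / 23 = 1.087 in from the vertical weld.
Polar moment about centroid: J = I_x + I_y = [13³/12 + 2×5×6.5²] + [13×1.087² + 2(5³/12 + 5×1.413²)] = 661.7 in³.
Direct shear f_v = P/L_w = 35.6 / 23 = 1.548 kip/in (vertical).
Torsion M = P·e = 35.6 × 10 = 356 kip·in.
Critical point at (x, y) = (3.913, 6.5) from centroid. f_tx = M·y/J = 3.497 kip/in; f_ty = M·x/J = 2.105 kip/in.
Resultant f_max = √[f_tx² + (f_v + f_ty)²] = √[3.497² + (1.548 + 2.105)²] = 5.057 kip/in.
Capacity per unit length: φr_n = 0.75 × 0.6 × 70 × (0.707 × 0.375) = 8.351 kip/in.
5.057 ≤ 8.351 → adequate.

f_max ≈ 5.06 kip/in; adequate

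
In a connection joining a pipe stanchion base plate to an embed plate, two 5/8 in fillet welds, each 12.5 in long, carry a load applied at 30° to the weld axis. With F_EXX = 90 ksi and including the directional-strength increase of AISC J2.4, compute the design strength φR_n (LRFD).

φR_n ≈ 526 kip

t_e = 0.707 × 0.625 = 0.4419 in; A_we = 0.4419 × 25 = 11.05 in².
Directional factor: 1.0 + 0.5 sin^1.5(30°) = 1.177.
F_nw = 0.6 × 90 × 1.177 = 63.55 ksi.
φR_n = 0.75 × 63.55 × 11.05 = 526.5 kip.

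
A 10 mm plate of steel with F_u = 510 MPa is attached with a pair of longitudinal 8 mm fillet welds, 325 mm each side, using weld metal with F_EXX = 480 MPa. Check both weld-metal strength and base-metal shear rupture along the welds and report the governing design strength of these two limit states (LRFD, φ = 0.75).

t_e = 0.707 × 8 = 5.656 mm; L = 650 mm.
Weld metal: φR_n = 0.75 × 0.6 × 480 × 5.656 × 650 × 10⁻³ = 794.1 kN.
Base metal (shear rupture): φR_n = 0.75 × 0.6 × 510 × 10 × 650 × 10⁻³ = 1492 kN.
Governing: weld metal.

φR_n ≈ 794 kN (weld metal governs)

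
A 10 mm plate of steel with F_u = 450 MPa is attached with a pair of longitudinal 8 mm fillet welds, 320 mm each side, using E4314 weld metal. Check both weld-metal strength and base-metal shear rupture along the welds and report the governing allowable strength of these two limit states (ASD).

E43XX → F_EXX = 430 MPa.
t_e = 0.707 × 8 = 5.656 mm; L = 640 mm.
Weld metal: R_n/Ω = (1/2.0) × 0.6 × 430 × 5.656 × 640 × 10⁻³ = 467 kN.
Base metal (shear rupture): R_n/Ω = (1/2.0) × 0.6 × 450 × 10 × 640 × 10⁻³ = 864 kN.
Governing: weld metal.

R_n/Ω ≈ 467 kN (weld metal governs)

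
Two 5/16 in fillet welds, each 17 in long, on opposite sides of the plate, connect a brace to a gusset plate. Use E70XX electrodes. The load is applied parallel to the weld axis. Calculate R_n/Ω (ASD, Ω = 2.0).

E70XX → F_EXX = 70 ksi.
Effective throat t_e = 0.707 × 0.3125 = 0.2209 in.
Total length L = 34 in; A_we = 0.2209 × 34 = 7.512 in².
F_nw = 0.6 F_EXX = 0.6 × 70 = 42 ksi.
R_n = 42 × 7.512 = 315.5 kip; R_n/Ω = 315.5/2.0 = 157.7 kip.

R_n/Ω ≈ 158 kip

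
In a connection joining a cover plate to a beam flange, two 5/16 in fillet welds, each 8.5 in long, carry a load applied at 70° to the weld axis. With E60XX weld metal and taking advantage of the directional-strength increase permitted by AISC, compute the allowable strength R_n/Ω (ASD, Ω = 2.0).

R_n/Ω ≈ 98.4 kip

E60XX → F_EXX = 60 ksi.
t_e = 0.707 × 0.3125 = 0.2209 in; A_we = 0.2209 × 17 = 3.756 in².
Directional factor: 1.0 + 0.5 sin^1.5(70°) = 1.455.
F_nw = 0.6 × 60 × 1.455 = 52.4 ksi.
R_n/Ω = (52.4 × 3.756) / 2.0 = 98.4 kip.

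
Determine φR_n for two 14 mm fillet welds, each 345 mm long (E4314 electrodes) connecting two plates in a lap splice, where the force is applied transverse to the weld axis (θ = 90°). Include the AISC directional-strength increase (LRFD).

E43XX → F_EXX = 430 MPa.
t_e = 0.707 × 14 = 9.898 mm; A_we = 9.898 × 690 = 6830 mm².
Directional factor: 1.0 + 0.5 sin^1.5(90°) = 1.5.
F_nw = 0.6 × 430 × 1.5 = 387 MPa.
φR_n = 0.75 × 387 × 6830 × 10⁻³ = 1982 kN.

φR_n ≈ 1980 kN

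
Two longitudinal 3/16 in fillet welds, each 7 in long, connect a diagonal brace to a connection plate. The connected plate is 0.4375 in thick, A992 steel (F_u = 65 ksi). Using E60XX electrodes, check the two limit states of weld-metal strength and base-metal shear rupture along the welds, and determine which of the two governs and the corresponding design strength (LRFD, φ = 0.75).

E60XX → F_EXX = 60 ksi.
t_e = 0.707 × 0.1875 = 0.1326 in; L = 14 in.
Weld metal: φR_n = 0.75 × 0.6 × 60 × 0.1326 × 14 = 50.11 kips.
Base metal (shear rupture): φR_n = 0.75 × 0.6 × 65 × 0.4375 × 14 = 179.2 kips.
Governing: weld metal.

φR_n ≈ 50.1 kips (weld metal governs)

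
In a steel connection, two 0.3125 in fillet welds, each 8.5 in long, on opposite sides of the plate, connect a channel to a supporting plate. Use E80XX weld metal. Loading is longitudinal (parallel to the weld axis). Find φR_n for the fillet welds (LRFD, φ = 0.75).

φR_n ≈ 135 kip

E80XX → F_EXX = 80 ksi.
Effective throat t_e = 0.707 × 0.3125 = 0.2209 in.
Total length L = 17 in; A_we = 0.2209 × 17 = 3.756 in².
F_nw = 0.6 F_EXX = 0.6 × 80 = 48 ksi.
φR_n = 0.75 × 48 × 3.756 = 135.2 kip.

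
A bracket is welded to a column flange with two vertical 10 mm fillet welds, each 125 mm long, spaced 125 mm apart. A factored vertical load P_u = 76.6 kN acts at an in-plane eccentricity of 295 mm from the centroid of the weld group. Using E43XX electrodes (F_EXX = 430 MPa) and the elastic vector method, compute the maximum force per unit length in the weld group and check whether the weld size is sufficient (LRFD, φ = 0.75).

f_max ≈ 1760 N/mm; NOT adequate

Total weld length L_w = 250 mm. Treat welds as unit-width lines.
Polar moment about centroid: J = 2[d³/12 + d(b/2)²] = 2[125³/12 + 125×62.5²] = 1302000 mm³.
Direct shear f_v = P/L_w = 76.6×10³ / 250 = 306.4 N/mm (vertical).
Torsion M = P·e = 76.6×10³ × 295 = 22597000 N·mm.
Critical point at (x, y) = (62.5, 62.5) from centroid. f_tx = M·y/J = 1085 N/mm; f_ty = M·x/J = 1085 N/mm.
Resultant f_max = √[f_tx² + (f_v + f_ty)²] = √[1085² + (306.4 + 1085)²] = 1764 N/mm.
Capacity per unit length: φr_n = 0.75 × 0.6 × 430 × (0.707 × 10) = 1368 N/mm.
1764 > 1368 → NOT adequate.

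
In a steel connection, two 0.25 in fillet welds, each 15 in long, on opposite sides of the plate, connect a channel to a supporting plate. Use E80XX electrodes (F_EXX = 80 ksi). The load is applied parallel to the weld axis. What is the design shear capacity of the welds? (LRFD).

φR_n ≈ 191 kip

Effective throat t_e = 0.707 × 0.25 = 0.1767 in.
Total length L = 30 in; A_we = 0.1767 × 30 = 5.302 in².
F_nw = 0.6 F_EXX = 0.6 × 80 = 48 ksi.
φR_n = 0.75 × 48 × 5.302 = 190.9 kip.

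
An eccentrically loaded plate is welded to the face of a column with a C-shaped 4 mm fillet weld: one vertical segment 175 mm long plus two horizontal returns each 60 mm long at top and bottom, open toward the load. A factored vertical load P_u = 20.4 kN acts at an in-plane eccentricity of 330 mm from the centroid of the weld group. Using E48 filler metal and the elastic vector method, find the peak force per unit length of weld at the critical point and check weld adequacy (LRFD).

E48XX → F_EXX = 480 MPa.
Total weld length L_w = 295 mm. Treat welds as unit-width lines.
Centroid: x̄ = 2×60×30 / 295 = 12.2 mm from the vertical weld.
Polar moment about centroid: J = I_x + I_y = [175³/12 + 2×60×87.5²] + [175×12.2² + 2(60³/12 + 60×17.8²)] = 1465000 mm³.
Direct shear f_v = P/L_w = 20.4×10³ / 295 = 69.15 N/mm (vertical).
Torsion M = P·e = 20.4×10³ × 330 = 6732000 N·mm.
Critical point at (x, y) = (47.8, 87.5) from centroid. f_tx = M·y/J = 402 N/mm; f_ty = M·x/J = 219.6 N/mm.
Resultant f_max = √[f_tx² + (f_v + f_ty)²] = √[402² + (69.15 + 219.6)²] = 494.9 N/mm.
Capacity per unit length: φr_n = 0.75 × 0.6 × 480 × (0.707 × 4) = 610.8 N/mm.
494.9 ≤ 610.8 → adequate.

f_max ≈ 495 N/mm; adequate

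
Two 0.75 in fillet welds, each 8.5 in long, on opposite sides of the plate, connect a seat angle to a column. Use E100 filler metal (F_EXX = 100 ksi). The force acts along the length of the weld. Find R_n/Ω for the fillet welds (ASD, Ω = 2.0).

R_n/Ω ≈ 270 kips

Effective throat t_e = 0.707 × 0.75 = 0.5302 in.
Total length L = 17 in; A_we = 0.5302 × 17 = 9.014 in².
F_nw = 0.6 F_EXX = 0.6 × 100 = 60 ksi.
R_n = 60 × 9.014 = 540.9 kips; R_n/Ω = 540.9/2.0 = 270.4 kips.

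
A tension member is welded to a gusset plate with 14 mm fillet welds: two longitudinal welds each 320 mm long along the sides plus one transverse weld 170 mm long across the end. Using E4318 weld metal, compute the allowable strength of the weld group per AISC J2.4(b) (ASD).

R_n/Ω ≈ 1030 kN

E43XX → F_EXX = 430 MPa.
t_e = 0.707 × 14 = 9.898 mm.
R_nwl = 0.6 × 430 × 9.898 × 640 × 10⁻³ = 1634 kN (longitudinal, 2 welds).
R_nwt = 0.6 × 430 × 9.898 × 170 × 10⁻³ = 434.1 kN (transverse, base value).
(i) R_nwl + R_nwt = 2068 kN; (ii) 0.85 R_nwl + 1.5 R_nwt = 2040 kN.
R_n = max = 2068 kN [governs: (i)]; R_n/Ω = 1034 kN.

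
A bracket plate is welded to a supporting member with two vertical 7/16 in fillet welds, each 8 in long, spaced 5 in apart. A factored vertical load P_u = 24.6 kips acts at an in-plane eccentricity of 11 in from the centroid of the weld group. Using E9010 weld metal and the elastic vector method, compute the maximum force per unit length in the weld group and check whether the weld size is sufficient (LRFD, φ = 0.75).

f_max ≈ 7.81 kip/in; adequate

E90XX → F_EXX = 90 ksi.
Total weld length L_w = 16 in. Treat welds as unit-width lines.
Polar moment about centroid: J = 2[d³/12 + d(b/2)²] = 2[8³/12 + 8×2.5²] = 185.3 in³.
Direct shear f_v = P/L_w = 24.6 / 16 = 1.538 kip/in (vertical).
Torsion M = P·e = 24.6 × 11 = 270.6 kip·in.
Critical point at (x, y) = (2.5, 4) from centroid. f_tx = M·y/J = 5.84 kip/in; f_ty = M·x/J = 3.65 kip/in.
Resultant f_max = √[f_tx² + (f_v + f_ty)²] = √[5.84² + (1.538 + 3.65)²] = 7.812 kip/in.
Capacity per unit length: φr_n = 0.75 × 0.6 × 90 × (0.707 × 0.4375) = 12.53 kip/in.
7.812 ≤ 12.53 → adequate.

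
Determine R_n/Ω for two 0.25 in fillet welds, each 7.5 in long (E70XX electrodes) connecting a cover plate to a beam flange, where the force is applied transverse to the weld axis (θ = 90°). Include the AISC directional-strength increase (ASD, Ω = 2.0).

R_n/Ω ≈ 83.5 kips

E70XX → F_EXX = 70 ksi.
t_e = 0.707 × 0.25 = 0.1767 in; A_we = 0.1767 × 15 = 2.651 in².
Directional factor: 1.0 + 0.5 sin^1.5(90°) = 1.5.
F_nw = 0.6 × 70 × 1.5 = 63 ksi.
R_n/Ω = (63 × 2.651) / 2.0 = 83.51 kips.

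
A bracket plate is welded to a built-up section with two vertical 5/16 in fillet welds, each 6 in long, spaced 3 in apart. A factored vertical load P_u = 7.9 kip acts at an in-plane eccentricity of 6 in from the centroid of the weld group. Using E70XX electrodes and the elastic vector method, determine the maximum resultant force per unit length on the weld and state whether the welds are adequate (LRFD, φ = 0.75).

f_max ≈ 2.88 kip/in; adequate

E70XX → F_EXX = 70 ksi.
Total weld length L_w = 12 in. Treat welds as unit-width lines.
Polar moment about centroid: J = 2[d³/12 + d(b/2)²] = 2[6³/12 + 6×1.5²] = 63 in³.
Direct shear f_v = P/L_w = 7.9 / 12 = 0.6583 kip/in (vertical).
Torsion M = P·e = 7.9 × 6 = 47.4 kip·in.
Critical point at (x, y) = (1.5, 3) from centroid. f_tx = M·y/J = 2.257 kip/in; f_ty = M·x/J = 1.129 kip/in.
Resultant f_max = √[f_tx² + (f_v + f_ty)²] = √[2.257² + (0.6583 + 1.129)²] = 2.879 kip/in.
Capacity per unit length: φr_n = 0.75 × 0.6 × 70 × (0.707 × 0.3125) = 6.96 kip/in.
2.879 ≤ 6.96 → adequate.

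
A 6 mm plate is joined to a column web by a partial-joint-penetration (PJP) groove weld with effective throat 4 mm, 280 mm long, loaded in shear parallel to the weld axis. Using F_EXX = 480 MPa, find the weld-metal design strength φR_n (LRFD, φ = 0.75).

Effective throat (given) t_e = 4 mm.
A_we = 4 × 280 = 1120 mm².
F_nw = 0.6 F_EXX = 288 MPa.
φR_n = 0.75 × 288 × 1120 × 10⁻³ = 241.9 kN.

φR_n ≈ 242 kN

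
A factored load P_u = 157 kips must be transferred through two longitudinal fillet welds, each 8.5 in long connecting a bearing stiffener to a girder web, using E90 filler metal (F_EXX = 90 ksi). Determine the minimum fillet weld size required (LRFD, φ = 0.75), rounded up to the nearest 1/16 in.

w = 3/8 in

Total weld length L = 17 in.
Required throat t_e = P_u / (φ × 0.6 F_EXX × L) = 157 / (0.75 × 0.6 × 90 × 17) = 0.228 in.
Required leg w = t_e / 0.707 = 0.3225 in → use 3/8 in.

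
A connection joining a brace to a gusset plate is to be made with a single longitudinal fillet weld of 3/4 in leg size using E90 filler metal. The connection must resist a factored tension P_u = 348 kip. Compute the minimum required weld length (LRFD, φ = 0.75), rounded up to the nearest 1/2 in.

E90XX → F_EXX = 90 ksi.
Throat t_e = 0.707 × 0.75 = 0.5302 in.
φr_n = 0.75 × 0.6 × 90 × 0.5302 = 21.48 kip/in.
L_req = P_u / φr_n = 348 / 21.48 = 16.2 in total.
Round up → use L = 16.5 in.

L = 16.5 in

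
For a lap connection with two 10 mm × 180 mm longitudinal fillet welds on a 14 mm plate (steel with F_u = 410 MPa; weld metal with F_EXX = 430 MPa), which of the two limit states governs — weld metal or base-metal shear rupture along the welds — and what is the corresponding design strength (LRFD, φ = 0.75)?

φR_n ≈ 492 kN (weld metal governs)

t_e = 0.707 × 10 = 7.07 mm; L = 360 mm.
Weld metal: φR_n = 0.75 × 0.6 × 430 × 7.07 × 360 × 10⁻³ = 492.5 kN.
Base metal (shear rupture): φR_n = 0.75 × 0.6 × 410 × 14 × 360 × 10⁻³ = 929.9 kN.
Governing: weld metal.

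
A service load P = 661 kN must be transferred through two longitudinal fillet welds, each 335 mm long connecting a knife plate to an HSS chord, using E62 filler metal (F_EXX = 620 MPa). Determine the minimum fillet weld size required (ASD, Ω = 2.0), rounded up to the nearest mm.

w = 8 mm

Total weld length L = 670 mm.
Required throat t_e = P × Ω / (0.6 F_EXX × L) = 661 × 2.0 / (0.6 × 620 × 670 × 10⁻³) = 5.304 mm.
Required leg w = t_e / 0.707 = 7.502 mm → use 8 mm.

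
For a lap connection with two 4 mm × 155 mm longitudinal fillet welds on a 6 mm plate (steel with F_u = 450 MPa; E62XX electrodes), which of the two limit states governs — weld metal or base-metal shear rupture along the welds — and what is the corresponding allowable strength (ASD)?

R_n/Ω ≈ 163 kN (weld metal governs)

E62XX → F_EXX = 620 MPa.
t_e = 0.707 × 4 = 2.828 mm; L = 310 mm.
Weld metal: R_n/Ω = (1/2.0) × 0.6 × 620 × 2.828 × 310 × 10⁻³ = 163.1 kN.
Base metal (shear rupture): R_n/Ω = (1/2.0) × 0.6 × 450 × 6 × 310 × 10⁻³ = 251.1 kN.
Governing: weld metal.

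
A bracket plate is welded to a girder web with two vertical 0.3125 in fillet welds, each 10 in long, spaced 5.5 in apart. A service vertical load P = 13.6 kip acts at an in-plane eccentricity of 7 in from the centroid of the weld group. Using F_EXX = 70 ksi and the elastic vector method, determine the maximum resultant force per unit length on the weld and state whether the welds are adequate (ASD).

f_max ≈ 2.12 kip/in; adequate

Total weld length L_w = 20 in. Treat welds as unit-width lines.
Polar moment about centroid: J = 2[d³/12 + d(b/2)²] = 2[10³/12 + 10×2.75²] = 317.9 in³.
Direct shear f_v = P/L_w = 13.6 / 20 = 0.68 kip/in (vertical).
Torsion M = P·e = 13.6 × 7 = 95.2 kip·in.
Critical point at (x, y) = (2.75, 5) from centroid. f_tx = M·y/J = 1.497 kip/in; f_ty = M·x/J = 0.8235 kip/in.
Resultant f_max = √[f_tx² + (f_v + f_ty)²] = √[1.497² + (0.68 + 0.8235)²] = 2.122 kip/in.
Capacity per unit length: r_n/Ω = (1/2.0) × 0.6 × 70 × (0.707 × 0.3125) = 4.64 kip/in.
2.122 ≤ 4.64 → adequate.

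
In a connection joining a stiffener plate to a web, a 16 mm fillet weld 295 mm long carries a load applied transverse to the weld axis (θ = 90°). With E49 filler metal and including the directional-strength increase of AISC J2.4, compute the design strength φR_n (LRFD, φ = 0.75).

φR_n ≈ 1100 kN

E49XX → F_EXX = 490 MPa.
t_e = 0.707 × 16 = 11.31 mm; A_we = 11.31 × 295 = 3337 mm².
Directional factor: 1.0 + 0.5 sin^1.5(90°) = 1.5.
F_nw = 0.6 × 490 × 1.5 = 441 MPa.
φR_n = 0.75 × 441 × 3337 × 10⁻³ = 1104 kN.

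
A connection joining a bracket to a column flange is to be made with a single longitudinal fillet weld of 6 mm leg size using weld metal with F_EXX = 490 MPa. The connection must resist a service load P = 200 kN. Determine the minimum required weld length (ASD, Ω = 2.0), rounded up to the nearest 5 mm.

Throat t_e = 0.707 × 6 = 4.242 mm.
r_n/Ω = (0.6 × 490 × 4.242) / 2.0 = 623.6 N/mm = 0.6236 kN/mm.
L_req = P / (r_n/Ω) = 200 / 0.6236 = 320.7 mm total.
Round up → use L = 325 mm.

L = 325 mm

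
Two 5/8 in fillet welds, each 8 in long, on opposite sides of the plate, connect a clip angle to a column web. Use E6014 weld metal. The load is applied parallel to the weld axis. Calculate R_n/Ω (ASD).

R_n/Ω ≈ 127 kips

E60XX → F_EXX = 60 ksi.
Effective throat t_e = 0.707 × 0.625 = 0.4419 in.
Total length L = 16 in; A_we = 0.4419 × 16 = 7.07 in².
F_nw = 0.6 F_EXX = 0.6 × 60 = 36 ksi.
R_n = 36 × 7.07 = 254.5 kips; R_n/Ω = 254.5/2.0 = 127.3 kips.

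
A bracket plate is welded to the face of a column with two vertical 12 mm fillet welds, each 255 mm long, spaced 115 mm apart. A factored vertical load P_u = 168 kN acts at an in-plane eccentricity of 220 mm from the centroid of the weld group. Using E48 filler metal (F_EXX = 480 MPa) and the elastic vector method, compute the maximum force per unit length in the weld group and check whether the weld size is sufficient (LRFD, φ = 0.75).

Total weld length L_w = 510 mm. Treat welds as unit-width lines.
Polar moment about centroid: J = 2[d³/12 + d(b/2)²] = 2[255³/12 + 255×57.5²] = 4450000 mm³.
Direct shear f_v = P/L_w = 168×10³ / 510 = 329.4 N/mm (vertical).
Torsion M = P·e = 168×10³ × 220 = 36960000 N·mm.
Critical point at (x, y) = (57.5, 127.5) from centroid. f_tx = M·y/J = 1059 N/mm; f_ty = M·x/J = 477.6 N/mm.
Resultant f_max = √[f_tx² + (f_v + f_ty)²] = √[1059² + (329.4 + 477.6)²] = 1331 N/mm.
Capacity per unit length: φr_n = 0.75 × 0.6 × 480 × (0.707 × 12) = 1833 N/mm.
1331 ≤ 1833 → adequate.

f_max ≈ 1330 N/mm; adequate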